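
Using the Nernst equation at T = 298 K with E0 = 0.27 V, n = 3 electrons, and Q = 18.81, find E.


E = E0 - (RT/nF) * ln(Q)
E = 0.27 - (8.314 * 298 / (3 * 96485)) * ln(18.81)
E = 0.2449 V

0.2449 V


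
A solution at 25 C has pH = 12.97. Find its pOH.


pOH = 14 - pH
pOH = 14 - 12.97
pOH = 1.03

1.03


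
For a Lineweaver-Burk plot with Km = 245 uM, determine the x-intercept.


x-intercept = -1/Km
= -1/245
= -0.0041 1/uM

-0.0041 1/uM


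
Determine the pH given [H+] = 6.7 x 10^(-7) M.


pH = -log10([H+])
pH = -log10(6.7 x 10^(-7))
pH = 6.1739

6.1739


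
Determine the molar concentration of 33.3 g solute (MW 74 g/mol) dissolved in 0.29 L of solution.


C = (mass / MW) / volume
C = (33.3 / 74) / 0.29
C = 1.5517 M

1.5517 M


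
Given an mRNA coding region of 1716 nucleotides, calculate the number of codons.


codons = nucleotides / 3
codons = 1716 / 3 = 572

572


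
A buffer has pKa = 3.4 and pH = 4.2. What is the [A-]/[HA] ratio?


[A-]/[HA] = 10^(pH - pKa)
= 10^(4.2 - 3.4)
= 6.3096

6.3096


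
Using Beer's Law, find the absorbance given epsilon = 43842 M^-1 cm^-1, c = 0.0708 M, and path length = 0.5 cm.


A = epsilon * c * l
A = 43842 * 0.0708 * 0.5
A = 1552.0068

1552.0068


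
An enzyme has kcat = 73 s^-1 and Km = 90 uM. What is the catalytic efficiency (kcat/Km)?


Catalytic efficiency = kcat / Km
= 73 / 90
= 0.8111 uM^-1*s^-1

0.8111 uM^-1*s^-1


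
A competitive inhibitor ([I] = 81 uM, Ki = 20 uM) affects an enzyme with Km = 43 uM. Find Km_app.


Km_app = Km * (1 + [I]/Ki)
Km_app = 43 * (1 + 81/20)
Km_app = 217.15 uM

217.15 uM


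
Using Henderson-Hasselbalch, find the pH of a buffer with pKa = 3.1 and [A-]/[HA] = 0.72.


pH = pKa + log10([A-]/[HA])
pH = 3.1 + log10(0.72)
pH = 2.9573

2.9573


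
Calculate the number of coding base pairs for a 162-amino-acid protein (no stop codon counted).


Each amino acid = 1 codon = 3 bp
bp = 162 * 3 = 486 bp

486 bp


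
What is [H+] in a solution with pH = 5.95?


[H+] = 10^(-pH)
[H+] = 10^(-5.95)
[H+] = 1.122e-06 M

1.122e-06 M


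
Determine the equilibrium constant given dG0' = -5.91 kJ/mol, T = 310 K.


Keq = exp(-dG0 * 1000 / (R * T))
Keq = exp(-(-5.91) * 1000 / (8.314 * 310))
Keq = 9.9052

9.9052


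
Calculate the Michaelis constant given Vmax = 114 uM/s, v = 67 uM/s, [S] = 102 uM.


Km = [S] * (Vmax - v) / v
Km = 102 * (114 - 67) / 67
Km = 71.5522 uM

71.5522 uM


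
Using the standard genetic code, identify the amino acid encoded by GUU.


Standard genetic code lookup.
Codon GUU -> Val

Val


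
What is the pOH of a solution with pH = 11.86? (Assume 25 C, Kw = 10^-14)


pOH = 14 - pH
pOH = 14 - 11.86
pOH = 2.14

2.14


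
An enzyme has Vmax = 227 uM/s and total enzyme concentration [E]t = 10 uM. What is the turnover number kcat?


kcat = Vmax / [E]t
kcat = 227 / 10
kcat = 22.7 s^-1

22.7 s^-1


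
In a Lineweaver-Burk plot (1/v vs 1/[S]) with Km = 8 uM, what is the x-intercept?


x-intercept = -1/Km
= -1/8
= -0.125 1/uM

-0.125 1/uM


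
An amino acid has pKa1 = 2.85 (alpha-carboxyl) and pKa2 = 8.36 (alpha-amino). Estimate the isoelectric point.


pI = (pKa1 + pKa2) / 2
pI = (2.85 + 8.36) / 2
pI = 5.605

5.605


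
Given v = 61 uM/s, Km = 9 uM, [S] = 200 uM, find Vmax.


Vmax = v * (Km + [S]) / [S]
Vmax = 61 * (9 + 200) / 200
Vmax = 63.745 uM/s

63.745 uM/s


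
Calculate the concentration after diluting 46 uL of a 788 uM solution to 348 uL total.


C2 = C1 * V1 / V2
C2 = 788 * 46 / 348
C2 = 104.1609 uM

104.1609 uM


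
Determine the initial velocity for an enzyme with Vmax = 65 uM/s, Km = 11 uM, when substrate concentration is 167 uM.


v = Vmax * [S] / (Km + [S])
v = 65 * 167 / (11 + 167)
v = 60.9831 uM/s

60.9831 uM/s


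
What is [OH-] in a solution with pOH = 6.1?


[OH-] = 10^(-pOH)
[OH-] = 10^(-6.1)
[OH-] = 7.943e-07 M

7.943e-07 M


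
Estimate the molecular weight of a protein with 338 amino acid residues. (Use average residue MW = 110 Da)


MW = n_residues * 110 Da
MW = 338 * 110
MW = 37180 Da

37180 Da


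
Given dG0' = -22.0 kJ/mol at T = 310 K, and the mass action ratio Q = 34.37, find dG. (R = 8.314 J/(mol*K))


dG = dG0' + RT * ln(Q) / 1000
dG = -22.0 + 8.314 * 310 * ln(34.37) / 1000
dG = -12.8835 kJ/mol

-12.8835 kJ/mol


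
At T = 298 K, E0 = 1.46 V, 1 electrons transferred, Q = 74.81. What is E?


E = E0 - (RT/nF) * ln(Q)
E = 1.46 - (8.314 * 298 / (1 * 96485)) * ln(74.81)
E = 1.3492 V

1.3492 V


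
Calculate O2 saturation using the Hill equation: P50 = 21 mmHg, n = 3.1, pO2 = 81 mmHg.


Y = pO2^n / (P50^n + pO2^n)
Y = 81^3.1 / (21^3.1 + 81^3.1)
Y = 98.5%

98.5%


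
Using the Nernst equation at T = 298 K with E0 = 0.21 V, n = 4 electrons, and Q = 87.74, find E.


E = E0 - (RT/nF) * ln(Q)
E = 0.21 - (8.314 * 298 / (4 * 96485)) * ln(87.74)
E = 0.1813 V

0.1813 V


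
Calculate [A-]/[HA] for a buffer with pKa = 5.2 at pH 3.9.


[A-]/[HA] = 10^(pH - pKa)
= 10^(3.9 - 5.2)
= 0.0501

0.0501


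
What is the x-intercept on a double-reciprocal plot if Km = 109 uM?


x-intercept = -1/Km
= -1/109
= -0.0092 1/uM

-0.0092 1/uM


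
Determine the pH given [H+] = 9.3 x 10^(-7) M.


pH = -log10([H+])
pH = -log10(9.3 x 10^(-7))
pH = 6.0315

6.0315


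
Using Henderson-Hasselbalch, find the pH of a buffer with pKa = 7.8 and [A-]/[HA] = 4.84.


pH = pKa + log10([A-]/[HA])
pH = 7.8 + log10(4.84)
pH = 8.4848

8.4848


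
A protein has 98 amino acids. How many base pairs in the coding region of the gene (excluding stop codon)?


Each amino acid = 1 codon = 3 bp
bp = 98 * 3 = 294 bp

294 bp


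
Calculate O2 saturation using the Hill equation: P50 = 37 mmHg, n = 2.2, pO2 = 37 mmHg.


Y = pO2^n / (P50^n + pO2^n)
Y = 37^2.2 / (37^2.2 + 37^2.2)
Y = 50.0%

50.0%


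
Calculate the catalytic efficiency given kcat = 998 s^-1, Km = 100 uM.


Catalytic efficiency = kcat / Km
= 998 / 100
= 9.98 uM^-1*s^-1

9.98 uM^-1*s^-1


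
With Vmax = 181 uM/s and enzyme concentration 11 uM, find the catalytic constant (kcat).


kcat = Vmax / [E]t
kcat = 181 / 11
kcat = 16.4545 s^-1

16.4545 s^-1


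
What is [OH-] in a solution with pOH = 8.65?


[OH-] = 10^(-pOH)
[OH-] = 10^(-8.65)
[OH-] = 2.239e-09 M

2.239e-09 M


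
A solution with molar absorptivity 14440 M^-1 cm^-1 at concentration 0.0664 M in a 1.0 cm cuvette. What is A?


A = epsilon * c * l
A = 14440 * 0.0664 * 1.0
A = 958.816

958.816


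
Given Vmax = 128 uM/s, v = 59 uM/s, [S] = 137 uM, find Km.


Km = [S] * (Vmax - v) / v
Km = 137 * (128 - 59) / 59
Km = 160.2203 uM

160.2203 uM


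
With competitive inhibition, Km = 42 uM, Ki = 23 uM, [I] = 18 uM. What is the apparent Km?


Km_app = Km * (1 + [I]/Ki)
Km_app = 42 * (1 + 18/23)
Km_app = 74.8696 uM

74.8696 uM


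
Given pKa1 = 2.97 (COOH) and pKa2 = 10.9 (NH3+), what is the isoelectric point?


pI = (pKa1 + pKa2) / 2
pI = (2.97 + 10.9) / 2
pI = 6.935

6.935


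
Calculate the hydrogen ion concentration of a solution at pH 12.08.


[H+] = 10^(-pH)
[H+] = 10^(-12.08)
[H+] = 8.318e-13 M

8.318e-13 M


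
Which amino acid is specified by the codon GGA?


Standard genetic code lookup.
Codon GGA -> Gly

Gly


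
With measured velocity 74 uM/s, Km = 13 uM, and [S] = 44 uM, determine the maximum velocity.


Vmax = v * (Km + [S]) / [S]
Vmax = 74 * (13 + 44) / 44
Vmax = 95.8636 uM/s

95.8636 uM/s


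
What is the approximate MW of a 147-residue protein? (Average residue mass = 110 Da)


MW = n_residues * 110 Da
MW = 147 * 110
MW = 16170 Da

16170 Da


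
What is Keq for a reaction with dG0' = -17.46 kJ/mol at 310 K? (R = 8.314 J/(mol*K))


Keq = exp(-dG0 * 1000 / (R * T))
Keq = exp(-(-17.46) * 1000 / (8.314 * 310))
Keq = 875.1772

875.1772


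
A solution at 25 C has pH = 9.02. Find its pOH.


pOH = 14 - pH
pOH = 14 - 9.02
pOH = 4.98

4.98


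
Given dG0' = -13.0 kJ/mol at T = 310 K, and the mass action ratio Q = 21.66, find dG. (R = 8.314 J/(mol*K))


dG = dG0' + RT * ln(Q) / 1000
dG = -13.0 + 8.314 * 310 * ln(21.66) / 1000
dG = -5.0735 kJ/mol

-5.0735 kJ/mol


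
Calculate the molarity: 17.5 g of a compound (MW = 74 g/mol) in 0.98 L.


C = (mass / MW) / volume
C = (17.5 / 74) / 0.98
C = 0.2413 M

0.2413 M


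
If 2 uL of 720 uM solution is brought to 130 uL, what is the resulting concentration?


C2 = C1 * V1 / V2
C2 = 720 * 2 / 130
C2 = 11.0769 uM

11.0769 uM


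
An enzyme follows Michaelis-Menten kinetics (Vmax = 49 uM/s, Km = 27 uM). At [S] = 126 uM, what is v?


v = Vmax * [S] / (Km + [S])
v = 49 * 126 / (27 + 126)
v = 40.3529 uM/s

40.3529 uM/s


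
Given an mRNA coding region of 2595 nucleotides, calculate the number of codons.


codons = nucleotides / 3
codons = 2595 / 3 = 865

865


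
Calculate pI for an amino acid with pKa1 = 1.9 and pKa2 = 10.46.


pI = (pKa1 + pKa2) / 2
pI = (1.9 + 10.46) / 2
pI = 6.18

6.18


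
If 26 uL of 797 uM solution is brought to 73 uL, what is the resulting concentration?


C2 = C1 * V1 / V2
C2 = 797 * 26 / 73
C2 = 283.863 uM

283.863 uM


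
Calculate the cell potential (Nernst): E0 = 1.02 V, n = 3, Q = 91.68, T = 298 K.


E = E0 - (RT/nF) * ln(Q)
E = 1.02 - (8.314 * 298 / (3 * 96485)) * ln(91.68)
E = 0.9813 V

0.9813 V


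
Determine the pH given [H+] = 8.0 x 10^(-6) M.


pH = -log10([H+])
pH = -log10(8.0 x 10^(-6))
pH = 5.0969

5.0969


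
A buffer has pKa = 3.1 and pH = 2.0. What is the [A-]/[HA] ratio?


[A-]/[HA] = 10^(pH - pKa)
= 10^(2.0 - 3.1)
= 0.0794

0.0794


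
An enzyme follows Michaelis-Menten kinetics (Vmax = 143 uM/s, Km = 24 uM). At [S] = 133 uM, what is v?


v = Vmax * [S] / (Km + [S])
v = 143 * 133 / (24 + 133)
v = 121.1401 uM/s

121.1401 uM/s


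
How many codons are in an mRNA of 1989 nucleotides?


codons = nucleotides / 3
codons = 1989 / 3 = 663

663


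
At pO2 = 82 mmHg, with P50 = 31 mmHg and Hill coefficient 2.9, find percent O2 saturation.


Y = pO2^n / (P50^n + pO2^n)
Y = 82^2.9 / (31^2.9 + 82^2.9)
Y = 94.38%

94.38%


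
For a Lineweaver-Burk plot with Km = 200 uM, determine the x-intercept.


x-intercept = -1/Km
= -1/200
= -0.005 1/uM

-0.005 1/uM


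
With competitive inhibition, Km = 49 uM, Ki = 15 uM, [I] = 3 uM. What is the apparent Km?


Km_app = Km * (1 + [I]/Ki)
Km_app = 49 * (1 + 3/15)
Km_app = 58.8 uM

58.8 uM


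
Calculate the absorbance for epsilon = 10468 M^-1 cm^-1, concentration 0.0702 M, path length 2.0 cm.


A = epsilon * c * l
A = 10468 * 0.0702 * 2.0
A = 1469.7072

1469.7072


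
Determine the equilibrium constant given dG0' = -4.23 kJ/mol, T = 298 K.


Keq = exp(-dG0 * 1000 / (R * T))
Keq = exp(-(-4.23) * 1000 / (8.314 * 298))
Keq = 5.5141

5.5141


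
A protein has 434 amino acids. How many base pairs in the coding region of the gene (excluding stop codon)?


Each amino acid = 1 codon = 3 bp
bp = 434 * 3 = 1302 bp

1302 bp


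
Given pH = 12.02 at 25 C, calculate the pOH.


pOH = 14 - pH
pOH = 14 - 12.02
pOH = 1.98

1.98


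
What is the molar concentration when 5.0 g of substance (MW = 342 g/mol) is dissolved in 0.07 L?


C = (mass / MW) / volume
C = (5.0 / 342) / 0.07
C = 0.2089 M

0.2089 M


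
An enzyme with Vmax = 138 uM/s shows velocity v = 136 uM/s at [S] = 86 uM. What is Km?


Km = [S] * (Vmax - v) / v
Km = 86 * (138 - 136) / 136
Km = 1.2647 uM

1.2647 uM


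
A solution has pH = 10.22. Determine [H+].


[H+] = 10^(-pH)
[H+] = 10^(-10.22)
[H+] = 6.026e-11 M

6.026e-11 M


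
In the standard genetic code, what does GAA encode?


Standard genetic code lookup.
Codon GAA -> Glu

Glu


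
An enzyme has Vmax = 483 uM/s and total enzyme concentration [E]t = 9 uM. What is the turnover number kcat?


kcat = Vmax / [E]t
kcat = 483 / 9
kcat = 53.6667 s^-1

53.6667 s^-1


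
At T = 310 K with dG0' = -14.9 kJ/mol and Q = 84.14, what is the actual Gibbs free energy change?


dG = dG0' + RT * ln(Q) / 1000
dG = -14.9 + 8.314 * 310 * ln(84.14) / 1000
dG = -3.476 kJ/mol

-3.476 kJ/mol


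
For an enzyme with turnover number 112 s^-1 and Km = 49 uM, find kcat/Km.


Catalytic efficiency = kcat / Km
= 112 / 49
= 2.2857 uM^-1*s^-1

2.2857 uM^-1*s^-1


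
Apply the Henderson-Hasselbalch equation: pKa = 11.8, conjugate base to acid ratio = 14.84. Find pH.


pH = pKa + log10([A-]/[HA])
pH = 11.8 + log10(14.84)
pH = 12.9714

12.9714


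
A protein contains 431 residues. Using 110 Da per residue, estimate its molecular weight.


MW = n_residues * 110 Da
MW = 431 * 110
MW = 47410 Da

47410 Da


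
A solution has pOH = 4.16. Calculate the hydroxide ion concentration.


[OH-] = 10^(-pOH)
[OH-] = 10^(-4.16)
[OH-] = 6.918e-05 M

6.918e-05 M


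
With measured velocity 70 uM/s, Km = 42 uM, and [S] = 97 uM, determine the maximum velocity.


Vmax = v * (Km + [S]) / [S]
Vmax = 70 * (42 + 97) / 97
Vmax = 100.3093 uM/s

100.3093 uM/s


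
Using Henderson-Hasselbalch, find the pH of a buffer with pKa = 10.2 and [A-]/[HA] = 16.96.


pH = pKa + log10([A-]/[HA])
pH = 10.2 + log10(16.96)
pH = 11.4294

11.4294


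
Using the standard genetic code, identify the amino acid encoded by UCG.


Standard genetic code lookup.
Codon UCG -> Ser

Ser


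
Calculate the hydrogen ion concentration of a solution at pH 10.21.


[H+] = 10^(-pH)
[H+] = 10^(-10.21)
[H+] = 6.166e-11 M

6.166e-11 M


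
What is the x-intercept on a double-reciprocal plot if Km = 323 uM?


x-intercept = -1/Km
= -1/323
= -0.0031 1/uM

-0.0031 1/uM


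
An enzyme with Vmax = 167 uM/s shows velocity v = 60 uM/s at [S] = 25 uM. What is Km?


Km = [S] * (Vmax - v) / v
Km = 25 * (167 - 60) / 60
Km = 44.5833 uM

44.5833 uM


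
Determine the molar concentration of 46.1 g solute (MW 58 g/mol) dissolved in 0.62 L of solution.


C = (mass / MW) / volume
C = (46.1 / 58) / 0.62
C = 1.282 M

1.282 M


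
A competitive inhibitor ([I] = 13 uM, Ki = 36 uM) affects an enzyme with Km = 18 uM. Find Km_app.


Km_app = Km * (1 + [I]/Ki)
Km_app = 18 * (1 + 13/36)
Km_app = 24.5 uM

24.5 uM


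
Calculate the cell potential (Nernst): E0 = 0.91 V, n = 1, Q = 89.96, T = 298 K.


E = E0 - (RT/nF) * ln(Q)
E = 0.91 - (8.314 * 298 / (1 * 96485)) * ln(89.96)
E = 0.7945 V

0.7945 V


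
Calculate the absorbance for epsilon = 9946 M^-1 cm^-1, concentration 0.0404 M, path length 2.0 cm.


A = epsilon * c * l
A = 9946 * 0.0404 * 2.0
A = 803.6368

803.6368


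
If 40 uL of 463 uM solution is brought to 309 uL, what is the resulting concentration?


C2 = C1 * V1 / V2
C2 = 463 * 40 / 309
C2 = 59.9353 uM

59.9353 uM


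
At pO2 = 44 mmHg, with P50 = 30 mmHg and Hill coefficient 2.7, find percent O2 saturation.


Y = pO2^n / (P50^n + pO2^n)
Y = 44^2.7 / (30^2.7 + 44^2.7)
Y = 73.77%

73.77%


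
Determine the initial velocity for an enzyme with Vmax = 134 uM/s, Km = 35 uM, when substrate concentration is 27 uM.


v = Vmax * [S] / (Km + [S])
v = 134 * 27 / (35 + 27)
v = 58.3548 uM/s

58.3548 uM/s


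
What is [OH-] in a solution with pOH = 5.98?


[OH-] = 10^(-pOH)
[OH-] = 10^(-5.98)
[OH-] = 1.047e-06 M

1.047e-06 M


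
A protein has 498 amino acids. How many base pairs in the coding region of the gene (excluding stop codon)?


Each amino acid = 1 codon = 3 bp
bp = 498 * 3 = 1494 bp

1494 bp


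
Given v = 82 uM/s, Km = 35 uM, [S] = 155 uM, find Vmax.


Vmax = v * (Km + [S]) / [S]
Vmax = 82 * (35 + 155) / 155
Vmax = 100.5161 uM/s

100.5161 uM/s


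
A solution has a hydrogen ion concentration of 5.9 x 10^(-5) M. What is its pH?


pH = -log10([H+])
pH = -log10(5.9 x 10^(-5))
pH = 4.2291

4.2291


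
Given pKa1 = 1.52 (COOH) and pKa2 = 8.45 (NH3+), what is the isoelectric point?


pI = (pKa1 + pKa2) / 2
pI = (1.52 + 8.45) / 2
pI = 4.985

4.985


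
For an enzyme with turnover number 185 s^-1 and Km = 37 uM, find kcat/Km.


Catalytic efficiency = kcat / Km
= 185 / 37
= 5.0 uM^-1*s^-1

5.0 uM^-1*s^-1


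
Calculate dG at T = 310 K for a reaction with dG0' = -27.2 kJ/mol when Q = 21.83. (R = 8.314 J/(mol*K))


dG = dG0' + RT * ln(Q) / 1000
dG = -27.2 + 8.314 * 310 * ln(21.83) / 1000
dG = -19.2533 kJ/mol

-19.2533 kJ/mol


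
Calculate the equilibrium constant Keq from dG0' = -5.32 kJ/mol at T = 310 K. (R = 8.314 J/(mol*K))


Keq = exp(-dG0 * 1000 / (R * T))
Keq = exp(-(-5.32) * 1000 / (8.314 * 310))
Keq = 7.8785

7.8785


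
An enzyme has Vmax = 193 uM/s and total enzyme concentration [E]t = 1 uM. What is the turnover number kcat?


kcat = Vmax / [E]t
kcat = 193 / 1
kcat = 193.0 s^-1

193.0 s^-1


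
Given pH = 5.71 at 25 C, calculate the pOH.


pOH = 14 - pH
pOH = 14 - 5.71
pOH = 8.29

8.29


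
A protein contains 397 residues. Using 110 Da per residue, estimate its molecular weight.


MW = n_residues * 110 Da
MW = 397 * 110
MW = 43670 Da

43670 Da


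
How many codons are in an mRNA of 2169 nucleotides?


codons = nucleotides / 3
codons = 2169 / 3 = 723

723


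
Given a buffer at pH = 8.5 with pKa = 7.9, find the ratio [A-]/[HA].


[A-]/[HA] = 10^(pH - pKa)
= 10^(8.5 - 7.9)
= 3.9811

3.9811


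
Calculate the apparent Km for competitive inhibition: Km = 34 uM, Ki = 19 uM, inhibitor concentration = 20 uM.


Km_app = Km * (1 + [I]/Ki)
Km_app = 34 * (1 + 20/19)
Km_app = 69.7895 uM

69.7895 uM


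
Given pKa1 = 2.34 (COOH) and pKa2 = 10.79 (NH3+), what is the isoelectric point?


pI = (pKa1 + pKa2) / 2
pI = (2.34 + 10.79) / 2
pI = 6.565

6.565


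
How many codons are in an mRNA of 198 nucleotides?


codons = nucleotides / 3
codons = 198 / 3 = 66

66


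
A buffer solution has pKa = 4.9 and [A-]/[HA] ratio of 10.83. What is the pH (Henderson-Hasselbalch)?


pH = pKa + log10([A-]/[HA])
pH = 4.9 + log10(10.83)
pH = 5.9346

5.9346


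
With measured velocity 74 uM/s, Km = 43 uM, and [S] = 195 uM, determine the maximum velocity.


Vmax = v * (Km + [S]) / [S]
Vmax = 74 * (43 + 195) / 195
Vmax = 90.3179 uM/s

90.3179 uM/s


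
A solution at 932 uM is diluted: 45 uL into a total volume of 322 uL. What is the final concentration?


C2 = C1 * V1 / V2
C2 = 932 * 45 / 322
C2 = 130.2484 uM

130.2484 uM


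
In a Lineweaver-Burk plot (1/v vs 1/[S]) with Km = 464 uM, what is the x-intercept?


x-intercept = -1/Km
= -1/464
= -0.0022 1/uM

-0.0022 1/uM


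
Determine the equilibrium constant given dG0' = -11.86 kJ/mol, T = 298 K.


Keq = exp(-dG0 * 1000 / (R * T))
Keq = exp(-(-11.86) * 1000 / (8.314 * 298))
Keq = 119.9344

119.9344


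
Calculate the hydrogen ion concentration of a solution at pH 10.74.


[H+] = 10^(-pH)
[H+] = 10^(-10.74)
[H+] = 1.820e-11 M

1.820e-11 M


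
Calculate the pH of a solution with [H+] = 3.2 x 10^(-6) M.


pH = -log10([H+])
pH = -log10(3.2 x 10^(-6))
pH = 5.4949

5.4949


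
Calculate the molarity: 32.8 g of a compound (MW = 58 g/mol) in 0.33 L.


C = (mass / MW) / volume
C = (32.8 / 58) / 0.33
C = 1.7137 M

1.7137 M


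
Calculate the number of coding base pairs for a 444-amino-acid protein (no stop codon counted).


Each amino acid = 1 codon = 3 bp
bp = 444 * 3 = 1332 bp

1332 bp


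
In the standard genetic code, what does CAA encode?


Standard genetic code lookup.
Codon CAA -> Gln

Gln


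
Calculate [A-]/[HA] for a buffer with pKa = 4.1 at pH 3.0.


[A-]/[HA] = 10^(pH - pKa)
= 10^(3.0 - 4.1)
= 0.0794

0.0794


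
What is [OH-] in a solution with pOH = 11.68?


[OH-] = 10^(-pOH)
[OH-] = 10^(-11.68)
[OH-] = 2.089e-12 M

2.089e-12 M


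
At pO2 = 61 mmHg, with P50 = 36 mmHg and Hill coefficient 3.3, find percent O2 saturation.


Y = pO2^n / (P50^n + pO2^n)
Y = 61^3.3 / (36^3.3 + 61^3.3)
Y = 85.07%

85.07%


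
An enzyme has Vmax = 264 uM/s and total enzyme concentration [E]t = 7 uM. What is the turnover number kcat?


kcat = Vmax / [E]t
kcat = 264 / 7
kcat = 37.7143 s^-1

37.7143 s^-1


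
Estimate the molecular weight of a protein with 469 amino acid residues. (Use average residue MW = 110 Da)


MW = n_residues * 110 Da
MW = 469 * 110
MW = 51590 Da

51590 Da


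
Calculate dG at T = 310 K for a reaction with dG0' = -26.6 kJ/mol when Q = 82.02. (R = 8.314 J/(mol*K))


dG = dG0' + RT * ln(Q) / 1000
dG = -26.6 + 8.314 * 310 * ln(82.02) / 1000
dG = -15.2418 kJ/mol

-15.2418 kJ/mol


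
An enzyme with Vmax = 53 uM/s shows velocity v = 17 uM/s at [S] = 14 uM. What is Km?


Km = [S] * (Vmax - v) / v
Km = 14 * (53 - 17) / 17
Km = 29.6471 uM

29.6471 uM


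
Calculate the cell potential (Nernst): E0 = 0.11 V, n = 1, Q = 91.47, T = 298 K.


E = E0 - (RT/nF) * ln(Q)
E = 0.11 - (8.314 * 298 / (1 * 96485)) * ln(91.47)
E = -0.006 V

-0.006 V


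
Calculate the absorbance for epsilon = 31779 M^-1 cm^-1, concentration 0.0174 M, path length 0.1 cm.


A = epsilon * c * l
A = 31779 * 0.0174 * 0.1
A = 55.2955

55.2955


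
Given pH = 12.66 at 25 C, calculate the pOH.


pOH = 14 - pH
pOH = 14 - 12.66
pOH = 1.34

1.34


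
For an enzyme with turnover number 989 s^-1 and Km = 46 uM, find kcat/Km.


Catalytic efficiency = kcat / Km
= 989 / 46
= 21.5 uM^-1*s^-1

21.5 uM^-1*s^-1


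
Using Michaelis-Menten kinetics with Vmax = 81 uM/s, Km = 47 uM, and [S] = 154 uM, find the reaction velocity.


v = Vmax * [S] / (Km + [S])
v = 81 * 154 / (47 + 154)
v = 62.0597 uM/s

62.0597 uM/s


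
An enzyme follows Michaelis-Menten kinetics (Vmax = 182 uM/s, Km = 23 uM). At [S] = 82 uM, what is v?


v = Vmax * [S] / (Km + [S])
v = 182 * 82 / (23 + 82)
v = 142.1333 uM/s

142.1333 uM/s


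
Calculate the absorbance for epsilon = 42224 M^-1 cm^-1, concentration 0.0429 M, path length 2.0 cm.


A = epsilon * c * l
A = 42224 * 0.0429 * 2.0
A = 3622.8192

3622.8192


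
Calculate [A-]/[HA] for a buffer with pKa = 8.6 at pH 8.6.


[A-]/[HA] = 10^(pH - pKa)
= 10^(8.6 - 8.6)
= 1.0

1.0


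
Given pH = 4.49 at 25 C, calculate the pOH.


pOH = 14 - pH
pOH = 14 - 4.49
pOH = 9.51

9.51


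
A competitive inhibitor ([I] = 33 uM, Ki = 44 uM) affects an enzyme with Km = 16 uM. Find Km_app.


Km_app = Km * (1 + [I]/Ki)
Km_app = 16 * (1 + 33/44)
Km_app = 28.0 uM

28.0 uM


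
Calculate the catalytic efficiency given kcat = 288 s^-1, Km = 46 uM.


Catalytic efficiency = kcat / Km
= 288 / 46
= 6.2609 uM^-1*s^-1

6.2609 uM^-1*s^-1


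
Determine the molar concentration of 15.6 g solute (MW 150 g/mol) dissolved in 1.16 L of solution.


C = (mass / MW) / volume
C = (15.6 / 150) / 1.16
C = 0.0897 M

0.0897 M


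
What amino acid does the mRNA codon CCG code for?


Standard genetic code lookup.
Codon CCG -> Pro

Pro


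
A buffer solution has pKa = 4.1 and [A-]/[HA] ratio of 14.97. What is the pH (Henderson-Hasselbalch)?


pH = pKa + log10([A-]/[HA])
pH = 4.1 + log10(14.97)
pH = 5.2752

5.2752


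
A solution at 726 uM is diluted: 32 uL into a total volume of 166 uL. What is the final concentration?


C2 = C1 * V1 / V2
C2 = 726 * 32 / 166
C2 = 139.9518 uM

139.9518 uM


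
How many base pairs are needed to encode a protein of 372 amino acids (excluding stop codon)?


Each amino acid = 1 codon = 3 bp
bp = 372 * 3 = 1116 bp

1116 bp


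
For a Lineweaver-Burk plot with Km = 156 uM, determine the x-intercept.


x-intercept = -1/Km
= -1/156
= -0.0064 1/uM

-0.0064 1/uM


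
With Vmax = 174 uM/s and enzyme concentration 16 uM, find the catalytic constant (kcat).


kcat = Vmax / [E]t
kcat = 174 / 16
kcat = 10.875 s^-1

10.875 s^-1


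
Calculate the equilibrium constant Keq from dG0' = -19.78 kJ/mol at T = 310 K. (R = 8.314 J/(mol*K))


Keq = exp(-dG0 * 1000 / (R * T))
Keq = exp(-(-19.78) * 1000 / (8.314 * 310))
Keq = 2152.9176

2152.9176


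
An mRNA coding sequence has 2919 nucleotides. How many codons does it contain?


codons = nucleotides / 3
codons = 2919 / 3 = 973

973


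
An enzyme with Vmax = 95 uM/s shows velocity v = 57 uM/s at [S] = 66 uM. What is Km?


Km = [S] * (Vmax - v) / v
Km = 66 * (95 - 57) / 57
Km = 44.0 uM

44.0 uM


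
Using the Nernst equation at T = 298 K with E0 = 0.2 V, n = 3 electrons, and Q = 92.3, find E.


E = E0 - (RT/nF) * ln(Q)
E = 0.2 - (8.314 * 298 / (3 * 96485)) * ln(92.3)
E = 0.1613 V

0.1613 V


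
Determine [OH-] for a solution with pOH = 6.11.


[OH-] = 10^(-pOH)
[OH-] = 10^(-6.11)
[OH-] = 7.762e-07 M

7.762e-07 M


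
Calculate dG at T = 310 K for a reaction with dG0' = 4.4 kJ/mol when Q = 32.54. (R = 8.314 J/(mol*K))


dG = dG0' + RT * ln(Q) / 1000
dG = 4.4 + 8.314 * 310 * ln(32.54) / 1000
dG = 13.3755 kJ/mol

13.3755 kJ/mol


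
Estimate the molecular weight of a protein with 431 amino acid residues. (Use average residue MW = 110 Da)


MW = n_residues * 110 Da
MW = 431 * 110
MW = 47410 Da

47410 Da


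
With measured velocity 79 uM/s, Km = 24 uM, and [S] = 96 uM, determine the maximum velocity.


Vmax = v * (Km + [S]) / [S]
Vmax = 79 * (24 + 96) / 96
Vmax = 98.75 uM/s

98.75 uM/s


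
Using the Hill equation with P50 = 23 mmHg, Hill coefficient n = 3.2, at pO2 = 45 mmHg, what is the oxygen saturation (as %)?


Y = pO2^n / (P50^n + pO2^n)
Y = 45^3.2 / (23^3.2 + 45^3.2)
Y = 89.55%

89.55%


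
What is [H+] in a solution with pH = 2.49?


[H+] = 10^(-pH)
[H+] = 10^(-2.49)
[H+] = 0.0032 M

0.0032 M


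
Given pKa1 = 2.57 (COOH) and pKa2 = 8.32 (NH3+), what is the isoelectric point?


pI = (pKa1 + pKa2) / 2
pI = (2.57 + 8.32) / 2
pI = 5.445

5.445


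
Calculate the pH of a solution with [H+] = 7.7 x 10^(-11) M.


pH = -log10([H+])
pH = -log10(7.7 x 10^(-11))
pH = 10.1135

10.1135


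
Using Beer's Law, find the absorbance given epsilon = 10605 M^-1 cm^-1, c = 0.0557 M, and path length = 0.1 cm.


A = epsilon * c * l
A = 10605 * 0.0557 * 0.1
A = 59.0699

59.0699


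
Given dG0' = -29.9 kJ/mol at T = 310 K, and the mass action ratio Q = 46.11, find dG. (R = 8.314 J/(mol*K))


dG = dG0' + RT * ln(Q) / 1000
dG = -29.9 + 8.314 * 310 * ln(46.11) / 1000
dG = -20.0261 kJ/mol

-20.0261 kJ/mol


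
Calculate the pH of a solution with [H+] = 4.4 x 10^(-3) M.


pH = -log10([H+])
pH = -log10(4.4 x 10^(-3))
pH = 2.3565

2.3565


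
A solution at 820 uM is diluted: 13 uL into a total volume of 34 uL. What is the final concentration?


C2 = C1 * V1 / V2
C2 = 820 * 13 / 34
C2 = 313.5294 uM

313.5294 uM


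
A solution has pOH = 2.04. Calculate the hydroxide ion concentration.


[OH-] = 10^(-pOH)
[OH-] = 10^(-2.04)
[OH-] = 0.0091 M

0.0091 M


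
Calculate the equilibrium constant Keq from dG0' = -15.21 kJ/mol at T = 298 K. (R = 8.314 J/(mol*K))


Keq = exp(-dG0 * 1000 / (R * T))
Keq = exp(-(-15.21) * 1000 / (8.314 * 298))
Keq = 463.6245

463.6245


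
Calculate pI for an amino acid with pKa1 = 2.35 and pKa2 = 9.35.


pI = (pKa1 + pKa2) / 2
pI = (2.35 + 9.35) / 2
pI = 5.85

5.85


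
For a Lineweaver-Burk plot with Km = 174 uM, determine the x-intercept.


x-intercept = -1/Km
= -1/174
= -0.0057 1/uM

-0.0057 1/uM


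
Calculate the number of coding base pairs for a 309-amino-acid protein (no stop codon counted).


Each amino acid = 1 codon = 3 bp
bp = 309 * 3 = 927 bp

927 bp


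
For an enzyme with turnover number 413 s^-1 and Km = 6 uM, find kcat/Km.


Catalytic efficiency = kcat / Km
= 413 / 6
= 68.8333 uM^-1*s^-1

68.8333 uM^-1*s^-1


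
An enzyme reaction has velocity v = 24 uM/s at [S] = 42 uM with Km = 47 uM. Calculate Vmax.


Vmax = v * (Km + [S]) / [S]
Vmax = 24 * (47 + 42) / 42
Vmax = 50.8571 uM/s

50.8571 uM/s


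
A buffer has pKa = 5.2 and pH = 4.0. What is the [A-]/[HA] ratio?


[A-]/[HA] = 10^(pH - pKa)
= 10^(4.0 - 5.2)
= 0.0631

0.0631


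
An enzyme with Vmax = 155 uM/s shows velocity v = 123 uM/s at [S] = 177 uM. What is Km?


Km = [S] * (Vmax - v) / v
Km = 177 * (155 - 123) / 123
Km = 46.0488 uM

46.0488 uM


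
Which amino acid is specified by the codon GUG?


Standard genetic code lookup.
Codon GUG -> Val

Val


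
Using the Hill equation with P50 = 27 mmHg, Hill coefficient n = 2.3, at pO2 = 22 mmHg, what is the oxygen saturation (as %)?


Y = pO2^n / (P50^n + pO2^n)
Y = 22^2.3 / (27^2.3 + 22^2.3)
Y = 38.44%

38.44%


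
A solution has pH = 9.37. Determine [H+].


[H+] = 10^(-pH)
[H+] = 10^(-9.37)
[H+] = 4.266e-10 M

4.266e-10 M


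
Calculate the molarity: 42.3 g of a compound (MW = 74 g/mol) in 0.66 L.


C = (mass / MW) / volume
C = (42.3 / 74) / 0.66
C = 0.8661 M

0.8661 M


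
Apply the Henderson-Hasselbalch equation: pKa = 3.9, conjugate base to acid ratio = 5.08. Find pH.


pH = pKa + log10([A-]/[HA])
pH = 3.9 + log10(5.08)
pH = 4.6059

4.6059


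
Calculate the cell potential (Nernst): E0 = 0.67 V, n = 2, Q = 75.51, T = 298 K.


E = E0 - (RT/nF) * ln(Q)
E = 0.67 - (8.314 * 298 / (2 * 96485)) * ln(75.51)
E = 0.6145 V

0.6145 V


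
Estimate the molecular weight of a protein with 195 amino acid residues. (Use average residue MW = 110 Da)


MW = n_residues * 110 Da
MW = 195 * 110
MW = 21450 Da

21450 Da


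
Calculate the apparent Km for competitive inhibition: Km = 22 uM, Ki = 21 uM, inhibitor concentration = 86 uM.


Km_app = Km * (1 + [I]/Ki)
Km_app = 22 * (1 + 86/21)
Km_app = 112.0952 uM

112.0952 uM


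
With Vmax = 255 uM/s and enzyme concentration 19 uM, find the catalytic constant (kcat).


kcat = Vmax / [E]t
kcat = 255 / 19
kcat = 13.4211 s^-1

13.4211 s^-1


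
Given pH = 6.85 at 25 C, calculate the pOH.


pOH = 14 - pH
pOH = 14 - 6.85
pOH = 7.15

7.15


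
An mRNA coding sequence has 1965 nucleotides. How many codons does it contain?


codons = nucleotides / 3
codons = 1965 / 3 = 655

655


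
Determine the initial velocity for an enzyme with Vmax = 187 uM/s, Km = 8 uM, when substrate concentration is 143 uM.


v = Vmax * [S] / (Km + [S])
v = 187 * 143 / (8 + 143)
v = 177.0927 uM/s

177.0927 uM/s


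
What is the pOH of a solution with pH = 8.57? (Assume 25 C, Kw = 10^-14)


pOH = 14 - pH
pOH = 14 - 8.57
pOH = 5.43

5.43


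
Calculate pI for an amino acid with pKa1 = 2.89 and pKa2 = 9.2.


pI = (pKa1 + pKa2) / 2
pI = (2.89 + 9.2) / 2
pI = 6.045

6.045


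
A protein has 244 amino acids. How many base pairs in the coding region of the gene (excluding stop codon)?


Each amino acid = 1 codon = 3 bp
bp = 244 * 3 = 732 bp

732 bp


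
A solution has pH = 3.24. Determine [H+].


[H+] = 10^(-pH)
[H+] = 10^(-3.24)
[H+] = 5.754e-04 M

5.754e-04 M


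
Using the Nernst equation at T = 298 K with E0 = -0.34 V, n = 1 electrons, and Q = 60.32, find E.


E = E0 - (RT/nF) * ln(Q)
E = -0.34 - (8.314 * 298 / (1 * 96485)) * ln(60.32)
E = -0.4453 V

-0.4453 V


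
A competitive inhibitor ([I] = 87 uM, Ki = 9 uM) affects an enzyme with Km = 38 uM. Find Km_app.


Km_app = Km * (1 + [I]/Ki)
Km_app = 38 * (1 + 87/9)
Km_app = 405.3333 uM

405.3333 uM


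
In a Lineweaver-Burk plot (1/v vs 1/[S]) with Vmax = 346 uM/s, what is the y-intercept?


y-intercept = 1/Vmax
= 1/346
= 0.0029 s/uM

0.0029 s/uM


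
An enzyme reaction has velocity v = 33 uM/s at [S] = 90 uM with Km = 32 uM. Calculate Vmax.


Vmax = v * (Km + [S]) / [S]
Vmax = 33 * (32 + 90) / 90
Vmax = 44.7333 uM/s

44.7333 uM/s


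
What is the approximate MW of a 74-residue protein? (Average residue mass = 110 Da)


MW = n_residues * 110 Da
MW = 74 * 110
MW = 8140 Da

8140 Da


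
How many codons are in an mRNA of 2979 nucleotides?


codons = nucleotides / 3
codons = 2979 / 3 = 993

993


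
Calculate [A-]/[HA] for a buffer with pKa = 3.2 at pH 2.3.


[A-]/[HA] = 10^(pH - pKa)
= 10^(2.3 - 3.2)
= 0.1259

0.1259


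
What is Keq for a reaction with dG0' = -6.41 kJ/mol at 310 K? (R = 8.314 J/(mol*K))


Keq = exp(-dG0 * 1000 / (R * T))
Keq = exp(-(-6.41) * 1000 / (8.314 * 310))
Keq = 12.0259

12.0259


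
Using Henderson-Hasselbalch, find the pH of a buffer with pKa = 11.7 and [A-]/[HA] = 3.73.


pH = pKa + log10([A-]/[HA])
pH = 11.7 + log10(3.73)
pH = 12.2717

12.2717


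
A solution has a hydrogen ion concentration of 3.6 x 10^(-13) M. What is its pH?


pH = -log10([H+])
pH = -log10(3.6 x 10^(-13))
pH = 12.4437

12.4437


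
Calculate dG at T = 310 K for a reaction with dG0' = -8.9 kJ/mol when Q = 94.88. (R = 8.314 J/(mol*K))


dG = dG0' + RT * ln(Q) / 1000
dG = -8.9 + 8.314 * 310 * ln(94.88) / 1000
dG = 2.8336 kJ/mol

2.8336 kJ/mol


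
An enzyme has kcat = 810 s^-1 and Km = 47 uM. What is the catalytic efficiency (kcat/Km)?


Catalytic efficiency = kcat / Km
= 810 / 47
= 17.234 uM^-1*s^-1

17.234 uM^-1*s^-1


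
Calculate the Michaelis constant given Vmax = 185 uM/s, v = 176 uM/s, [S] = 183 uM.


Km = [S] * (Vmax - v) / v
Km = 183 * (185 - 176) / 176
Km = 9.358 uM

9.358 uM


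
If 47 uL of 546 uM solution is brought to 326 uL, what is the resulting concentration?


C2 = C1 * V1 / V2
C2 = 546 * 47 / 326
C2 = 78.7178 uM

78.7178 uM


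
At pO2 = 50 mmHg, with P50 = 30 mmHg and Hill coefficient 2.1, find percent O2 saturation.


Y = pO2^n / (P50^n + pO2^n)
Y = 50^2.1 / (30^2.1 + 50^2.1)
Y = 74.51%

74.51%


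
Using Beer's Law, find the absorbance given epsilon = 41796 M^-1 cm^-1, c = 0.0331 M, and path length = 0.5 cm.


A = epsilon * c * l
A = 41796 * 0.0331 * 0.5
A = 691.7238

691.7238


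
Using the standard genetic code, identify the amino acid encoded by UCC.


Standard genetic code lookup.
Codon UCC -> Ser

Ser


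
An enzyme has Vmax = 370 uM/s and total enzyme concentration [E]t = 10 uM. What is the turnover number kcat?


kcat = Vmax / [E]t
kcat = 370 / 10
kcat = 37.0 s^-1

37.0 s^-1


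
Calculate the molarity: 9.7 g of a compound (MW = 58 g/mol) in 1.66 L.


C = (mass / MW) / volume
C = (9.7 / 58) / 1.66
C = 0.1007 M

0.1007 M


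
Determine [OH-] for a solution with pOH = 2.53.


[OH-] = 10^(-pOH)
[OH-] = 10^(-2.53)
[OH-] = 0.003 M

0.003 M


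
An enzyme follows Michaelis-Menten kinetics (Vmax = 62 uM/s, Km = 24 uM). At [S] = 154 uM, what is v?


v = Vmax * [S] / (Km + [S])
v = 62 * 154 / (24 + 154)
v = 53.6404 uM/s

53.6404 uM/s


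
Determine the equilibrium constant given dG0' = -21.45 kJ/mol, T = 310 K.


Keq = exp(-dG0 * 1000 / (R * T))
Keq = exp(-(-21.45) * 1000 / (8.314 * 310))
Keq = 4115.576

4115.576


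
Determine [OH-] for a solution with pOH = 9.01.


[OH-] = 10^(-pOH)
[OH-] = 10^(-9.01)
[OH-] = 9.772e-10 M

9.772e-10 M


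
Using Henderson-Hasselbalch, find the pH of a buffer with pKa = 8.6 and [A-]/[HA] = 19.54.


pH = pKa + log10([A-]/[HA])
pH = 8.6 + log10(19.54)
pH = 9.8909

9.8909


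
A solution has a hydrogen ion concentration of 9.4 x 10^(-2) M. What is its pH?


pH = -log10([H+])
pH = -log10(9.4 x 10^(-2))
pH = 1.0269

1.0269


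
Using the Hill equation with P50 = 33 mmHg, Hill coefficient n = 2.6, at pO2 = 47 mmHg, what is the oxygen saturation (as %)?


Y = pO2^n / (P50^n + pO2^n)
Y = 47^2.6 / (33^2.6 + 47^2.6)
Y = 71.49%

71.49%


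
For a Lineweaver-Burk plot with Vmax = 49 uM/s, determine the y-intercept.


y-intercept = 1/Vmax
= 1/49
= 0.0204 s/uM

0.0204 s/uM


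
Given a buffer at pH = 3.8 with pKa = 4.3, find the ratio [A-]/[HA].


[A-]/[HA] = 10^(pH - pKa)
= 10^(3.8 - 4.3)
= 0.3162

0.3162


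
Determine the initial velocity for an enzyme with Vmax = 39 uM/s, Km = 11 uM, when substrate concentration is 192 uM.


v = Vmax * [S] / (Km + [S])
v = 39 * 192 / (11 + 192)
v = 36.8867 uM/s

36.8867 uM/s


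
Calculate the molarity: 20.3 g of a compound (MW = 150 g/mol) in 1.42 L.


C = (mass / MW) / volume
C = (20.3 / 150) / 1.42
C = 0.0953 M

0.0953 M


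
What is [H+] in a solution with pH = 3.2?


[H+] = 10^(-pH)
[H+] = 10^(-3.2)
[H+] = 6.310e-04 M

6.310e-04 M


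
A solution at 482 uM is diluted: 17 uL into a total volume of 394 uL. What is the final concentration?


C2 = C1 * V1 / V2
C2 = 482 * 17 / 394
C2 = 20.797 uM

20.797 uM


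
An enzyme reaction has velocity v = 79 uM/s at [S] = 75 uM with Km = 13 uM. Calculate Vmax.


Vmax = v * (Km + [S]) / [S]
Vmax = 79 * (13 + 75) / 75
Vmax = 92.6933 uM/s

92.6933 uM/s


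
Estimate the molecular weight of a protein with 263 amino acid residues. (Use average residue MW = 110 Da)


MW = n_residues * 110 Da
MW = 263 * 110
MW = 28930 Da

28930 Da


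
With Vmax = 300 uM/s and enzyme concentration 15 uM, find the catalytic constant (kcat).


kcat = Vmax / [E]t
kcat = 300 / 15
kcat = 20.0 s^-1

20.0 s^-1


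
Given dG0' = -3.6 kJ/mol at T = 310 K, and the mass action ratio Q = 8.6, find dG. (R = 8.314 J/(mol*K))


dG = dG0' + RT * ln(Q) / 1000
dG = -3.6 + 8.314 * 310 * ln(8.6) / 1000
dG = 1.9458 kJ/mol

1.9458 kJ/mol


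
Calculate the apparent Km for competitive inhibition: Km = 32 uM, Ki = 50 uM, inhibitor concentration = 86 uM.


Km_app = Km * (1 + [I]/Ki)
Km_app = 32 * (1 + 86/50)
Km_app = 87.04 uM

87.04 uM


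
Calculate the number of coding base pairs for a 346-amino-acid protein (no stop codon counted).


Each amino acid = 1 codon = 3 bp
bp = 346 * 3 = 1038 bp

1038 bp


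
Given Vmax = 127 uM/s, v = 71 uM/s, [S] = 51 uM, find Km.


Km = [S] * (Vmax - v) / v
Km = 51 * (127 - 71) / 71
Km = 40.2254 uM

40.2254 uM


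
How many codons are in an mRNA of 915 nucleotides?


codons = nucleotides / 3
codons = 915 / 3 = 305

305


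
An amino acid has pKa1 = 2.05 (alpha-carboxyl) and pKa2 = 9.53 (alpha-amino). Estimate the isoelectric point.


pI = (pKa1 + pKa2) / 2
pI = (2.05 + 9.53) / 2
pI = 5.79

5.79


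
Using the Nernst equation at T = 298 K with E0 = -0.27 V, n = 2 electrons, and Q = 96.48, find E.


E = E0 - (RT/nF) * ln(Q)
E = -0.27 - (8.314 * 298 / (2 * 96485)) * ln(96.48)
E = -0.3287 V

-0.3287 V


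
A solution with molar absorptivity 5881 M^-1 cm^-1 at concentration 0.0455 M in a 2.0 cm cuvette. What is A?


A = epsilon * c * l
A = 5881 * 0.0455 * 2.0
A = 535.171

535.171


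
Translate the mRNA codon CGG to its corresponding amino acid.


Standard genetic code lookup.
Codon CGG -> Arg

Arg


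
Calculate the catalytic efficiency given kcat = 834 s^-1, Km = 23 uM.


Catalytic efficiency = kcat / Km
= 834 / 23
= 36.2609 uM^-1*s^-1

36.2609 uM^-1*s^-1


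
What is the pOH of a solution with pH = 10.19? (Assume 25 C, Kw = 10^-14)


pOH = 14 - pH
pOH = 14 - 10.19
pOH = 3.81

3.81


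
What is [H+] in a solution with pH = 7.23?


[H+] = 10^(-pH)
[H+] = 10^(-7.23)
[H+] = 5.888e-08 M

5.888e-08 M


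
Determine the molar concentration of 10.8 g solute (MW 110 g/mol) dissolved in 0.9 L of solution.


C = (mass / MW) / volume
C = (10.8 / 110) / 0.9
C = 0.1091 M

0.1091 M


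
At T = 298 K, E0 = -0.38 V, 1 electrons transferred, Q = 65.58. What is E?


E = E0 - (RT/nF) * ln(Q)
E = -0.38 - (8.314 * 298 / (1 * 96485)) * ln(65.58)
E = -0.4874 V

-0.4874 V


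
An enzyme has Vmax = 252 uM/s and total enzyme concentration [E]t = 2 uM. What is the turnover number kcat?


kcat = Vmax / [E]t
kcat = 252 / 2
kcat = 126.0 s^-1

126.0 s^-1


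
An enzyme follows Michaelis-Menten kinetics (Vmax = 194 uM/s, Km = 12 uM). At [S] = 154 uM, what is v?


v = Vmax * [S] / (Km + [S])
v = 194 * 154 / (12 + 154)
v = 179.9759 uM/s

179.9759 uM/s


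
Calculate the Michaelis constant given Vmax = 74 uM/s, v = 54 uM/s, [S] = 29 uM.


Km = [S] * (Vmax - v) / v
Km = 29 * (74 - 54) / 54
Km = 10.7407 uM

10.7407 uM
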